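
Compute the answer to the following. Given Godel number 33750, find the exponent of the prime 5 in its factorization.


Factorize 33750 by dividing by 5 repeatedly.
Division steps: 5 divides 33750 exactly 4 time(s).
Exponent of 5 = 4

4


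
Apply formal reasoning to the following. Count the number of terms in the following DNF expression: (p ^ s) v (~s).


A DNF formula is a disjunction of terms (conjunctions).
Terms are separated by v.
Counting the disjuncts: 2 terms.

2


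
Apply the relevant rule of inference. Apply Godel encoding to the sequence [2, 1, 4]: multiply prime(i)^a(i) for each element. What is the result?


Encode each element as an exponent of the corresponding prime:
  2^2 = 4
  3^1 = 3
  5^4 = 625
Product = 4 * 3 * 625 = 7500

7500


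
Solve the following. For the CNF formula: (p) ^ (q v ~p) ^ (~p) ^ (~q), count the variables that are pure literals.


Check each variable for pure literal status:
p: mixed (not pure)
q: mixed (not pure)
r: absent (not pure)
Pure literal count = 0

0


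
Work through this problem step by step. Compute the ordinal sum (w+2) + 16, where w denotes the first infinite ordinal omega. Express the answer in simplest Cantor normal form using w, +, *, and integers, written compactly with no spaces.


Compute (w+2) + 16.
Ordinal + is associative but NOT commutative; for finite n>0, n + w = w but w + n stays w+n.
By associativity: (w+2) + 16 = w + (2+16) = w+18.
Result = w+18

w+18


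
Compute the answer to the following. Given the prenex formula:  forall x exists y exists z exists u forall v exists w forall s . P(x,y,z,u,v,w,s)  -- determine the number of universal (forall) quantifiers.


Quantifier prefix: forall x exists y exists z exists u forall v exists w forall s
Mark each quantifier type:
  U E E E U E U
Universal count = 3, Existential count = 4
Asked for universal (forall) quantifiers: 3

3


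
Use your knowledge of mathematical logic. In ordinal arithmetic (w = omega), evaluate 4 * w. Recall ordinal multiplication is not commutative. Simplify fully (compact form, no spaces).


Compute 4 * w.
Ordinal * is associative and left-distributive over +, but NOT commutative; for finite n>1, n*w = w but w*n stays w*n.
For finite n>0, n * w = sup{n*k : k<w} = w. So 4 * w = w.
Result = w

w


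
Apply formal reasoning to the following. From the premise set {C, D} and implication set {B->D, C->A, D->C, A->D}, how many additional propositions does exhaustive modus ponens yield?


Initial facts: {C, D}
Apply modus ponens to closure:
  C and C->A  =>  A
Final known: {A, C, D}
New propositions: {A}
Count = 1

1


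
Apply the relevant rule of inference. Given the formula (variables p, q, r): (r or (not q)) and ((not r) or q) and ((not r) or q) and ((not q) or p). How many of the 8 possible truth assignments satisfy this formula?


Evaluate all 8 assignments for p, q, r:
p=0, q=0, r=0: 1
p=0, q=0, r=1: 0
p=0, q=1, r=0: 0
p=0, q=1, r=1: 0
p=1, q=0, r=0: 1
p=1, q=0, r=1: 0
p=1, q=1, r=0: 0
p=1, q=1, r=1: 1
Satisfying count = 3

3


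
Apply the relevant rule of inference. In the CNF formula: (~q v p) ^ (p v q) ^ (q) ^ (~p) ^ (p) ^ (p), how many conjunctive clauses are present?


A CNF formula is a conjunction of clauses.
Clauses are separated by ^.
Counting the conjuncts: 6 clauses.

6


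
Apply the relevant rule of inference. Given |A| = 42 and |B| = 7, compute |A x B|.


The Cartesian product A x B contains all ordered pairs (a, b).
|A x B| = |A| * |B| = 42 * 7 = 294

294


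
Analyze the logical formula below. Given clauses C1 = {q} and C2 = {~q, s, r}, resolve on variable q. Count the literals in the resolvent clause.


Remove q from C1 and ~q from C2.
C1 remainder: {}
C2 remainder: {s, r}
Union (resolvent): {r, s}
Resolvent has 2 literal(s).

2


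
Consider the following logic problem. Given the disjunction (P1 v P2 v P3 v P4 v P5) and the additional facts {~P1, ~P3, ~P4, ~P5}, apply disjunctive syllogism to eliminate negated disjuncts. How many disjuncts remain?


Original disjuncts (5): P1, P2, P3, P4, P5
Negated (eliminate): ~P1, ~P3, ~P4, ~P5
Remaining disjuncts: P2
Count = 5 - 4 = 1

1


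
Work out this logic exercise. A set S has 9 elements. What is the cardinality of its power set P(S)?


The power set of a set with n elements has 2^n elements.
|P(S)| = 2^9 = 512

512


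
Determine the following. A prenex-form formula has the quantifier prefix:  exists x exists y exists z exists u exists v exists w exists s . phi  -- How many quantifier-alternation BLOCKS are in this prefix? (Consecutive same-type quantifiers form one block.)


Quantifier-type sequence: E E E E E E E  (A=forall, E=exists)
Group into maximal same-type runs:
  Ex7
Number of blocks = 1

1


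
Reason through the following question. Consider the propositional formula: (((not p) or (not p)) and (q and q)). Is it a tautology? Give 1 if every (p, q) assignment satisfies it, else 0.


Check all 4 assignments:
p=0, q=0: 0
p=0, q=1: 1
p=1, q=0: 0
p=1, q=1: 0
Satisfying count = 1/4.
Tautology iff count = 4: no.

0


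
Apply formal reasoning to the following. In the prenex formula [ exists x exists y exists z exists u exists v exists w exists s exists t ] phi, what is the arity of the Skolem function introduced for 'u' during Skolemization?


Quantifier prefix: exists x exists y exists z exists u exists v exists w exists s exists t
'u' is existentially quantified at position 4.
No universal quantifiers precede it.
Skolem function arity = 0 (a Skolem constant)

0


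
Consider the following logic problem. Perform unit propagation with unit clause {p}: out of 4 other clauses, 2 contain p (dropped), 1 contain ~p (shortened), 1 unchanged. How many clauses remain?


Satisfied (removed): 2
Shortened (remain): 1
Unchanged (remain): 1
Remaining = 1 + 1 = 2

2


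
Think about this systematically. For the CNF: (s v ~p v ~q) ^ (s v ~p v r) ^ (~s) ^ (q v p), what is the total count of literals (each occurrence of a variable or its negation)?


Counting literals in each clause:
Clause 1: 3 literal(s)
Clause 2: 3 literal(s)
Clause 3: 1 literal(s)
Clause 4: 2 literal(s)
Total = 9

9


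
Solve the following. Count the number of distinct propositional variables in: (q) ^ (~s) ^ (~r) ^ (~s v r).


Identify each variable that appears in the formula.
Variables found: q, r, s
Count = 3

3


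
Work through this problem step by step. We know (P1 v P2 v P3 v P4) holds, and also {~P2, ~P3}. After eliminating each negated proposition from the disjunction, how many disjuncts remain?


Original disjuncts (4): P1, P2, P3, P4
Negated (eliminate): ~P2, ~P3
Remaining disjuncts: P1, P4
Count = 4 - 2 = 2

2


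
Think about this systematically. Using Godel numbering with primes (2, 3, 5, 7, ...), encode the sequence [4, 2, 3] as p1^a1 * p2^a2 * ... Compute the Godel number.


Encode each element as an exponent of the corresponding prime:
  2^4 = 16
  3^2 = 9
  5^3 = 125
Product = 16 * 9 * 125 = 18000

18000


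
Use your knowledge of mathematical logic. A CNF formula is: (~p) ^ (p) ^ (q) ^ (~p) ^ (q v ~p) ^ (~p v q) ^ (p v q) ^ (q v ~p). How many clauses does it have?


A CNF formula is a conjunction of clauses.
Clauses are separated by ^.
Counting the conjuncts: 8 clauses.

8


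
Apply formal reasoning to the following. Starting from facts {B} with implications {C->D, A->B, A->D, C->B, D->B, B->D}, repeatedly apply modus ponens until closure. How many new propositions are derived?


Initial facts: {B}
Apply modus ponens to closure:
  B and B->D  =>  D
Final known: {B, D}
New propositions: {D}
Count = 1

1


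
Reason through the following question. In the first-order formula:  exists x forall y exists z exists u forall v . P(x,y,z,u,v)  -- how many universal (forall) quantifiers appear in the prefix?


Quantifier prefix: exists x forall y exists z exists u forall v
Mark each quantifier type:
  E U E E U
Universal count = 2, Existential count = 3
Asked for universal (forall) quantifiers: 2

2


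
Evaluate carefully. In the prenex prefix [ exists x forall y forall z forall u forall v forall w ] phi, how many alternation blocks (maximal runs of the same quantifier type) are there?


Quantifier-type sequence: E A A A A A  (A=forall, E=exists)
Group into maximal same-type runs:
  Ex1 | Ax5
Number of blocks = 2

2


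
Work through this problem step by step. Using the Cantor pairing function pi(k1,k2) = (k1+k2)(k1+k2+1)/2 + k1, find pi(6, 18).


k1 + k2 = 24
(k1+k2)(k1+k2+1)/2 = 24 * 25 / 2 = 300
pi = 300 + 6 = 306

306


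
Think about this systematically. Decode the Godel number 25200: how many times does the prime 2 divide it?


Factorize 25200 by dividing by 2 repeatedly.
Division steps: 2 divides 25200 exactly 4 time(s).
Exponent of 2 = 4

4


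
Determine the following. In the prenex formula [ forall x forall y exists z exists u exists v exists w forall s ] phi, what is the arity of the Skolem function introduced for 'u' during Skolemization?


Quantifier prefix: forall x forall y exists z exists u exists v exists w forall s
'u' is existentially quantified at position 4.
Universal variables preceding it: x, y
Skolem function arity = 2

2


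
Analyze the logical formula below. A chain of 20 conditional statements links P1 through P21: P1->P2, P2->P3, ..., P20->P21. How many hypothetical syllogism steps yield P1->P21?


With 20 implications in a chain connecting 21 propositions:
P1->P2, P2->P3, ..., P20->P21
Steps needed = (number of implications) - 1 = 20 - 1 = 19

19


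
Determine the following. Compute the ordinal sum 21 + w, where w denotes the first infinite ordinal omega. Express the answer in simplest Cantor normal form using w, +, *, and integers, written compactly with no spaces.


Compute 21 + w.
Ordinal + is associative but NOT commutative; for finite n>0, n + w = w but w + n stays w+n.
Any finite left addend is absorbed by w on the right: 21 + w = w.
Result = w

w


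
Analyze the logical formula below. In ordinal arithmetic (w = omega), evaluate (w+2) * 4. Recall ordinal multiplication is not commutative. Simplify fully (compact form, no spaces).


Compute (w+2) * 4.
Ordinal * is associative and left-distributive over +, but NOT commutative; for finite n>1, n*w = w but w*n stays w*n.
(w+2) * 4 = (w+2) repeated 4 times. Each intermediate +2 is absorbed by the following w; only the last survives: w*4+2.
Result = w*4+2

w*4+2


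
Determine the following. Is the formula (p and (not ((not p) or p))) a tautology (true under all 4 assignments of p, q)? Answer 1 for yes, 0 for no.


Check all 4 assignments:
p=0, q=0: 0
p=0, q=1: 0
p=1, q=0: 0
p=1, q=1: 0
Satisfying count = 0/4.
Tautology iff count = 4: no.

0


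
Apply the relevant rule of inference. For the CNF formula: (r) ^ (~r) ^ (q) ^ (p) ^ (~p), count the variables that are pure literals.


Check each variable for pure literal status:
p: mixed (not pure)
q: pure positive
r: mixed (not pure)
Pure literal count = 1

1


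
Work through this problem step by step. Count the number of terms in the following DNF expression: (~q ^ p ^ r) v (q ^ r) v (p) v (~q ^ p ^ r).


A DNF formula is a disjunction of terms (conjunctions).
Terms are separated by v.
Counting the disjuncts: 4 terms.

4


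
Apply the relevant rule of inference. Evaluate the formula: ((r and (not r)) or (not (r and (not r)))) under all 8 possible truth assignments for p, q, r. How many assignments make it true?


Check all 8 assignments:
p=0, q=0, r=0: 1
p=0, q=0, r=1: 1
p=0, q=1, r=0: 1
p=0, q=1, r=1: 1
p=1, q=0, r=0: 1
p=1, q=0, r=1: 1
p=1, q=1, r=0: 1
p=1, q=1, r=1: 1
Count of True = 8

8


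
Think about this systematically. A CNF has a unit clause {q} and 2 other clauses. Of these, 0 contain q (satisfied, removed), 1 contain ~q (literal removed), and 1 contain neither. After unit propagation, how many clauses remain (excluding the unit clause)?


Satisfied (removed): 0
Shortened (remain): 1
Unchanged (remain): 1
Remaining = 1 + 1 = 2

2


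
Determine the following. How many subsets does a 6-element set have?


The power set of a set with n elements has 2^n elements.
|P(S)| = 2^6 = 64

64


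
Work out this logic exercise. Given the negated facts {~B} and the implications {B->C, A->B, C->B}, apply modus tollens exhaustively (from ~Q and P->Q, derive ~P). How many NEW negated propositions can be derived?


Initial negated facts: {~B}
Apply modus tollens to closure:
  ~B and A->B  =>  ~A
  ~B and C->B  =>  ~C
Final negated: {~A, ~B, ~C}
New negations: {~A, ~C}
Count = 2

2


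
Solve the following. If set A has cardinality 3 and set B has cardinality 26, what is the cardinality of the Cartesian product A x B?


The Cartesian product A x B contains all ordered pairs (a, b).
|A x B| = |A| * |B| = 3 * 26 = 78

78


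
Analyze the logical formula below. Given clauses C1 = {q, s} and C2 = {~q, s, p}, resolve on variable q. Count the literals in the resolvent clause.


Remove q from C1 and ~q from C2.
C1 remainder: {s}
C2 remainder: {s, p}
Union (resolvent): {p, s}
Resolvent has 2 literal(s).

2


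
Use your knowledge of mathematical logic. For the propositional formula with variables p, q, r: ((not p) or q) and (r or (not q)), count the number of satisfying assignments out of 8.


Evaluate all 8 assignments for p, q, r:
p=0, q=0, r=0: 1
p=0, q=0, r=1: 1
p=0, q=1, r=0: 0
p=0, q=1, r=1: 1
p=1, q=0, r=0: 0
p=1, q=0, r=1: 0
p=1, q=1, r=0: 0
p=1, q=1, r=1: 1
Satisfying count = 4

4


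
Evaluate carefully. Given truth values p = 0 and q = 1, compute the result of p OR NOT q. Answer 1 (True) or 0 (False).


p = 0, q = 1
Operation: p OR NOT q
Evaluate: 0 OR NOT 1 = 0

0


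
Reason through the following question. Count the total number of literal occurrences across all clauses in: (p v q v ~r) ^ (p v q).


Counting literals in each clause:
Clause 1: 3 literal(s)
Clause 2: 2 literal(s)
Total = 5

5


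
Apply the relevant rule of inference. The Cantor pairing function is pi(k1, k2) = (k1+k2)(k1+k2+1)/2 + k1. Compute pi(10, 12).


k1 + k2 = 22
(k1+k2)(k1+k2+1)/2 = 22 * 23 / 2 = 253
pi = 253 + 10 = 263

263


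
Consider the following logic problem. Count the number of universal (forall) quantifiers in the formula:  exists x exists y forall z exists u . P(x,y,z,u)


Quantifier prefix: exists x exists y forall z exists u
Mark each quantifier type:
  E E U E
Universal count = 1, Existential count = 3
Asked for universal (forall) quantifiers: 1

1


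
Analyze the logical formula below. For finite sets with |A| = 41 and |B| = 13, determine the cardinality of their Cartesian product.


The Cartesian product A x B contains all ordered pairs (a, b).
|A x B| = |A| * |B| = 41 * 13 = 533

533


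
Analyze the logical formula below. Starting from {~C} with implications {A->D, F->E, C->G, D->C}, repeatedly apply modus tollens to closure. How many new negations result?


Initial negated facts: {~C}
Apply modus tollens to closure:
  ~C and D->C  =>  ~D
  ~D and A->D  =>  ~A
Final negated: {~A, ~C, ~D}
New negations: {~A, ~D}
Count = 2

2


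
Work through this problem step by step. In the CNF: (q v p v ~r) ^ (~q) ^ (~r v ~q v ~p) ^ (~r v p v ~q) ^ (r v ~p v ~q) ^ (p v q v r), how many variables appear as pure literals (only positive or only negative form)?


Check each variable for pure literal status:
p: mixed (not pure)
q: mixed (not pure)
r: mixed (not pure)
Pure literal count = 0

0


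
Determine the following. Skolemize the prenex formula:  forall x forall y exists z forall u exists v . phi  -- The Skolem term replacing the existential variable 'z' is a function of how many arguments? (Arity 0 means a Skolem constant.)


Quantifier prefix: forall x forall y exists z forall u exists v
'z' is existentially quantified at position 3.
Universal variables preceding it: x, y
Skolem function arity = 2

2


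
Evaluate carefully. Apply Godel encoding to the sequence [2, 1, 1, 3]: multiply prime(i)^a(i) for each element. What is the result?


Encode each element as an exponent of the corresponding prime:
  2^2 = 4
  3^1 = 3
  5^1 = 5
  7^3 = 343
Product = 4 * 3 * 5 * 343 = 20580

20580


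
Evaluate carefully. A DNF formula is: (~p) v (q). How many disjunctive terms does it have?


A DNF formula is a disjunction of terms (conjunctions).
Terms are separated by v.
Counting the disjuncts: 2 terms.

2


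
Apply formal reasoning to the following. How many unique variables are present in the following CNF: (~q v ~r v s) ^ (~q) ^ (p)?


Identify each variable that appears in the formula.
Variables found: p, q, r, s
Count = 4

4


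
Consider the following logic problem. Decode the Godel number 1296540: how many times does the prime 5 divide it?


Factorize 1296540 by dividing by 5 repeatedly.
Division steps: 5 divides 1296540 exactly 1 time(s).
Exponent of 5 = 1

1


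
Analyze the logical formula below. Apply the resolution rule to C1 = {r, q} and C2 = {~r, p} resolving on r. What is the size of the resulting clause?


Remove r from C1 and ~r from C2.
C1 remainder: {q}
C2 remainder: {p}
Union (resolvent): {p, q}
Resolvent has 2 literal(s).

2


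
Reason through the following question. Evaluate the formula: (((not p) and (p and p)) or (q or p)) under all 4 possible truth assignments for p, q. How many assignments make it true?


Check all 4 assignments:
p=0, q=0: 0
p=0, q=1: 1
p=1, q=0: 1
p=1, q=1: 1
Count of True = 3

3


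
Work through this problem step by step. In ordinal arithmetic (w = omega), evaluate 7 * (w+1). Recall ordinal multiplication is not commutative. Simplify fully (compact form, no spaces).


Compute 7 * (w+1).
Ordinal * is associative and left-distributive over +, but NOT commutative; for finite n>1, n*w = w but w*n stays w*n.
By left-distributivity: 7 * (w+1) = 7*w + 7*1 = w + 7 = w+7.
Result = w+7

w+7


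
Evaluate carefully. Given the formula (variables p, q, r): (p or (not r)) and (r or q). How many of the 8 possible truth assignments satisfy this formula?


Evaluate all 8 assignments for p, q, r:
p=0, q=0, r=0: 0
p=0, q=0, r=1: 0
p=0, q=1, r=0: 1
p=0, q=1, r=1: 0
p=1, q=0, r=0: 0
p=1, q=0, r=1: 1
p=1, q=1, r=0: 1
p=1, q=1, r=1: 1
Satisfying count = 4

4


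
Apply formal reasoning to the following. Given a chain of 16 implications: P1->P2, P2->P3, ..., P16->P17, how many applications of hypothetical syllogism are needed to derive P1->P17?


With 16 implications in a chain connecting 17 propositions:
P1->P2, P2->P3, ..., P16->P17
Steps needed = (number of implications) - 1 = 16 - 1 = 15

15


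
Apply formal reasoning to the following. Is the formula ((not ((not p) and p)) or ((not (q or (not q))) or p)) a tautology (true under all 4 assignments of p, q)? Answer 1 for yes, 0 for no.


Check all 4 assignments:
p=0, q=0: 1
p=0, q=1: 1
p=1, q=0: 1
p=1, q=1: 1
Satisfying count = 4/4.
Tautology iff count = 4: yes.

1


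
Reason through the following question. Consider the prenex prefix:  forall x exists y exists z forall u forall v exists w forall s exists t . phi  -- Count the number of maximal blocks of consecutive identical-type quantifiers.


Quantifier-type sequence: A E E A A E A E  (A=forall, E=exists)
Group into maximal same-type runs:
  Ax1 | Ex2 | Ax2 | Ex1 | Ax1 | Ex1
Number of blocks = 6

6


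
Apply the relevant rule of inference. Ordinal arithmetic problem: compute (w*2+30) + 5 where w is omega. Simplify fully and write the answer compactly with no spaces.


Compute (w*2+30) + 5.
Ordinal + is associative but NOT commutative; for finite n>0, n + w = w but w + n stays w+n.
By associativity: (w*2+30) + 5 = w*2 + (30+5) = w*2+35.
Result = w*2+35

w*2+35


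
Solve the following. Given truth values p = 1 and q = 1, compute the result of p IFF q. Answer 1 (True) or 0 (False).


p = 1, q = 1
Operation: p IFF q
Evaluate: 1 IFF 1 = 1

1


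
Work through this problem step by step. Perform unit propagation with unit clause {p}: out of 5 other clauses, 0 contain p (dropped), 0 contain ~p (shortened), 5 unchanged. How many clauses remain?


Satisfied (removed): 0
Shortened (remain): 0
Unchanged (remain): 5
Remaining = 0 + 5 = 5

5


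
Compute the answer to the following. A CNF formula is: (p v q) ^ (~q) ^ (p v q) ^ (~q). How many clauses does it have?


A CNF formula is a conjunction of clauses.
Clauses are separated by ^.
Counting the conjuncts: 4 clauses.

4


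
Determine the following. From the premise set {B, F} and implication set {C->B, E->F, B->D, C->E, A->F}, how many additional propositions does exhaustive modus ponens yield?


Initial facts: {B, F}
Apply modus ponens to closure:
  B and B->D  =>  D
Final known: {B, D, F}
New propositions: {D}
Count = 1

1


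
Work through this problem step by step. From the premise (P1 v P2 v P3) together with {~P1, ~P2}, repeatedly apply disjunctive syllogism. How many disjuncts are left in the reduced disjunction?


Original disjuncts (3): P1, P2, P3
Negated (eliminate): ~P1, ~P2
Remaining disjuncts: P3
Count = 3 - 2 = 1

1


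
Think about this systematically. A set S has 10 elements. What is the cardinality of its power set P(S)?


The power set of a set with n elements has 2^n elements.
|P(S)| = 2^10 = 1024

1024


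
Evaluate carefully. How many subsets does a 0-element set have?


The power set of a set with n elements has 2^n elements.
|P(S)| = 2^0 = 1

1


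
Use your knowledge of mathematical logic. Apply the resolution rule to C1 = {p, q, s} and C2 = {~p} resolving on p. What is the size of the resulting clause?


Remove p from C1 and ~p from C2.
C1 remainder: {q, s}
C2 remainder: {}
Union (resolvent): {q, s}
Resolvent has 2 literal(s).

2


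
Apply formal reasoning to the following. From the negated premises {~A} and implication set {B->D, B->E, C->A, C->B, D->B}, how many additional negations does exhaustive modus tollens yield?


Initial negated facts: {~A}
Apply modus tollens to closure:
  ~A and C->A  =>  ~C
Final negated: {~A, ~C}
New negations: {~C}
Count = 1

1


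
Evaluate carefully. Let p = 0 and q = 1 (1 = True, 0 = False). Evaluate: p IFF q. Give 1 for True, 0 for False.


p = 0, q = 1
Operation: p IFF q
Evaluate: 0 IFF 1 = 0

0


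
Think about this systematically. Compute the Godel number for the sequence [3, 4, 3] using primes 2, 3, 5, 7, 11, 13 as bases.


Encode each element as an exponent of the corresponding prime:
  2^3 = 8
  3^4 = 81
  5^3 = 125
Product = 8 * 81 * 125 = 81000

81000


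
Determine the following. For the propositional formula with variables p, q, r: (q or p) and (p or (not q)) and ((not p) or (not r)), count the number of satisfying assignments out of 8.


Evaluate all 8 assignments for p, q, r:
p=0, q=0, r=0: 0
p=0, q=0, r=1: 0
p=0, q=1, r=0: 0
p=0, q=1, r=1: 0
p=1, q=0, r=0: 1
p=1, q=0, r=1: 0
p=1, q=1, r=0: 1
p=1, q=1, r=1: 0
Satisfying count = 2

2


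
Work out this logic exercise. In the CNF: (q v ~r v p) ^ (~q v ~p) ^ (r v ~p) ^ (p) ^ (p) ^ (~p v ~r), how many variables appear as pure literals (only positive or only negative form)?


Check each variable for pure literal status:
p: mixed (not pure)
q: mixed (not pure)
r: mixed (not pure)
Pure literal count = 0

0


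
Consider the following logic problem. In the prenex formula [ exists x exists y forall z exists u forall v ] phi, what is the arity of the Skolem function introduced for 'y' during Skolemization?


Quantifier prefix: exists x exists y forall z exists u forall v
'y' is existentially quantified at position 2.
No universal quantifiers precede it.
Skolem function arity = 0 (a Skolem constant)

0


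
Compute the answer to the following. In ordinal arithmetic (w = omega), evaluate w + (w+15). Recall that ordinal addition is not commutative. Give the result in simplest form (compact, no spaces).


Compute w + (w+15).
Ordinal + is associative but NOT commutative; for finite n>0, n + w = w but w + n stays w+n.
w + (w+15) = (w+w) + 15 = w*2+15.
Result = w*2+15

w*2+15


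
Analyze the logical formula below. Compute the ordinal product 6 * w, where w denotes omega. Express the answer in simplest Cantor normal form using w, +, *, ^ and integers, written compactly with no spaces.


Compute 6 * w.
Ordinal * is associative and left-distributive over +, but NOT commutative; for finite n>1, n*w = w but w*n stays w*n.
For finite n>0, n * w = sup{n*k : k<w} = w. So 6 * w = w.
Result = w

w


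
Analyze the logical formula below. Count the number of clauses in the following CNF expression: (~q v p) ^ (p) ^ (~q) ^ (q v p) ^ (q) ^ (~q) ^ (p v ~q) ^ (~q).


A CNF formula is a conjunction of clauses.
Clauses are separated by ^.
Counting the conjuncts: 8 clauses.

8


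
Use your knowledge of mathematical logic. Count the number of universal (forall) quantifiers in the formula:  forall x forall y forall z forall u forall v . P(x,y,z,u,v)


Quantifier prefix: forall x forall y forall z forall u forall v
Mark each quantifier type:
  U U U U U
Universal count = 5, Existential count = 0
Asked for universal (forall) quantifiers: 5

5


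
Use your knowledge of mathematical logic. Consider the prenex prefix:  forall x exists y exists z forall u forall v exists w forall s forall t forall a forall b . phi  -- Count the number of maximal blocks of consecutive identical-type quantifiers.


Quantifier-type sequence: A E E A A E A A A A  (A=forall, E=exists)
Group into maximal same-type runs:
  Ax1 | Ex2 | Ax2 | Ex1 | Ax4
Number of blocks = 5

5


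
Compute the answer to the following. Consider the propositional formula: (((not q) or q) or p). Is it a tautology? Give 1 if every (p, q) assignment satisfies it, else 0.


Check all 4 assignments:
p=0, q=0: 1
p=0, q=1: 1
p=1, q=0: 1
p=1, q=1: 1
Satisfying count = 4/4.
Tautology iff count = 4: yes.

1


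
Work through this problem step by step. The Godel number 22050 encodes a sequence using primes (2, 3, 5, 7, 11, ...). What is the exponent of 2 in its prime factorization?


Factorize 22050 by dividing by 2 repeatedly.
Division steps: 2 divides 22050 exactly 1 time(s).
Exponent of 2 = 1

1


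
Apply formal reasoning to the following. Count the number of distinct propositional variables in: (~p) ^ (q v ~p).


Identify each variable that appears in the formula.
Variables found: p, q
Count = 2

2


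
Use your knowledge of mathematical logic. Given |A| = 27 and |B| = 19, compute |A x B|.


The Cartesian product A x B contains all ordered pairs (a, b).
|A x B| = |A| * |B| = 27 * 19 = 513

513


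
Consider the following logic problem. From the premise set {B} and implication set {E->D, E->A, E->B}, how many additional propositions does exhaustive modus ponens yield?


Initial facts: {B}
Apply modus ponens to closure:
  (no implication fires)
Final known: {B}
New propositions: {(none)}
Count = 0

0


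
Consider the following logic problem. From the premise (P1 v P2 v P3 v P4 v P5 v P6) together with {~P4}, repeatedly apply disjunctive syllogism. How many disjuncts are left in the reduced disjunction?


Original disjuncts (6): P1, P2, P3, P4, P5, P6
Negated (eliminate): ~P4
Remaining disjuncts: P1, P2, P3, P5, P6
Count = 6 - 1 = 5

5


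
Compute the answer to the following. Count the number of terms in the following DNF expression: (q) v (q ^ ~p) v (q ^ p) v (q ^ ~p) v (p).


A DNF formula is a disjunction of terms (conjunctions).
Terms are separated by v.
Counting the disjuncts: 5 terms.

5


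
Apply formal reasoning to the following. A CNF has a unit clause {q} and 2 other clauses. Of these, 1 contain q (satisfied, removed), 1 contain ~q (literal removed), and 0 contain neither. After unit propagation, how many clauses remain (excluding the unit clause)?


Satisfied (removed): 1
Shortened (remain): 1
Unchanged (remain): 0
Remaining = 1 + 0 = 1

1


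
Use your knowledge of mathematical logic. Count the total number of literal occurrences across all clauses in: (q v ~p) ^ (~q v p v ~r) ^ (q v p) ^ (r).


Counting literals in each clause:
Clause 1: 2 literal(s)
Clause 2: 3 literal(s)
Clause 3: 2 literal(s)
Clause 4: 1 literal(s)
Total = 8

8


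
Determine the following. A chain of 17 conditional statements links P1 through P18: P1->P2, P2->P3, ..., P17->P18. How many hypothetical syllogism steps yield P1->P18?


With 17 implications in a chain connecting 18 propositions:
P1->P2, P2->P3, ..., P17->P18
Steps needed = (number of implications) - 1 = 17 - 1 = 16

16


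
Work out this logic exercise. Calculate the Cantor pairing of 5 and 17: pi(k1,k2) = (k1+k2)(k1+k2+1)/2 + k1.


k1 + k2 = 22
(k1+k2)(k1+k2+1)/2 = 22 * 23 / 2 = 253
pi = 253 + 5 = 258

258


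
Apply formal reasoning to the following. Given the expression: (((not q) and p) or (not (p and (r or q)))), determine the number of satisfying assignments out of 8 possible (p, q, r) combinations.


Check all 8 assignments:
p=0, q=0, r=0: 1
p=0, q=0, r=1: 1
p=0, q=1, r=0: 1
p=0, q=1, r=1: 1
p=1, q=0, r=0: 1
p=1, q=0, r=1: 1
p=1, q=1, r=0: 0
p=1, q=1, r=1: 0
Count of True = 6

6


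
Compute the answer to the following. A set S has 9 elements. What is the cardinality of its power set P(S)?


The power set of a set with n elements has 2^n elements.
|P(S)| = 2^9 = 512

512


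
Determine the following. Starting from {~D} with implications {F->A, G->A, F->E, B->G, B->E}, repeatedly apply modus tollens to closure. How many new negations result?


Initial negated facts: {~D}
Apply modus tollens to closure:
  (no implication fires)
Final negated: {~D}
New negations: {(none)}
Count = 0

0


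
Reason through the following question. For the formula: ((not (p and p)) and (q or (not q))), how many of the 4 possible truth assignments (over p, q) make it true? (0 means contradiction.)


Check all 4 assignments:
p=0, q=0: 1
p=0, q=1: 1
p=1, q=0: 0
p=1, q=1: 0
Count of True = 2

2


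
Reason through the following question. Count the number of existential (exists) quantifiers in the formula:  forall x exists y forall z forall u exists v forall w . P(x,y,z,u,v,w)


Quantifier prefix: forall x exists y forall z forall u exists v forall w
Mark each quantifier type:
  U E U U E U
Universal count = 4, Existential count = 2
Asked for existential (exists) quantifiers: 2

2


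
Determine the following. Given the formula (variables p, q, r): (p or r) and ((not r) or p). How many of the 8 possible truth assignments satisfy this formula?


Evaluate all 8 assignments for p, q, r:
p=0, q=0, r=0: 0
p=0, q=0, r=1: 0
p=0, q=1, r=0: 0
p=0, q=1, r=1: 0
p=1, q=0, r=0: 1
p=1, q=0, r=1: 1
p=1, q=1, r=0: 1
p=1, q=1, r=1: 1
Satisfying count = 4

4


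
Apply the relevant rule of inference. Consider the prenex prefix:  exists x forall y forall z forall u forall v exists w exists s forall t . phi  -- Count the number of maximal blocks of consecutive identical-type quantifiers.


Quantifier-type sequence: E A A A A E E A  (A=forall, E=exists)
Group into maximal same-type runs:
  Ex1 | Ax4 | Ex2 | Ax1
Number of blocks = 4

4


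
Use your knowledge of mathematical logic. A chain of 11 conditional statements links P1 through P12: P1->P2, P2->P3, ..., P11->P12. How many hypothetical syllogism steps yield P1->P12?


With 11 implications in a chain connecting 12 propositions:
P1->P2, P2->P3, ..., P11->P12
Steps needed = (number of implications) - 1 = 11 - 1 = 10

10


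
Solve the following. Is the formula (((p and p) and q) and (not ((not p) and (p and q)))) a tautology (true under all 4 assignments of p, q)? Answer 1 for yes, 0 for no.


Check all 4 assignments:
p=0, q=0: 0
p=0, q=1: 0
p=1, q=0: 0
p=1, q=1: 1
Satisfying count = 1/4.
Tautology iff count = 4: no.

0


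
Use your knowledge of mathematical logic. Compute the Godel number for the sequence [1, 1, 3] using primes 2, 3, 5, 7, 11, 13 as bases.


Encode each element as an exponent of the corresponding prime:
  2^1 = 2
  3^1 = 3
  5^3 = 125
Product = 2 * 3 * 125 = 750

750


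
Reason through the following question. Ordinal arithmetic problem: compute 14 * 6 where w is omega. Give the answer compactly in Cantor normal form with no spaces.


Compute 14 * 6.
Ordinal * is associative and left-distributive over +, but NOT commutative; for finite n>1, n*w = w but w*n stays w*n.
Both finite; ordinal * agrees with natural *: 14 * 6 = 84.
Result = 84

84


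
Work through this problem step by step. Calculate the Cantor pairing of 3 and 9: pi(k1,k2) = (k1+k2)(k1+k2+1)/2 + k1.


k1 + k2 = 12
(k1+k2)(k1+k2+1)/2 = 12 * 13 / 2 = 78
pi = 78 + 3 = 81

81


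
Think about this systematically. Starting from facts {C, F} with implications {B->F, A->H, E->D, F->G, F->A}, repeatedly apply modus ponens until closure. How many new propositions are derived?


Initial facts: {C, F}
Apply modus ponens to closure:
  F and F->G  =>  G
  F and F->A  =>  A
  A and A->H  =>  H
Final known: {A, C, F, G, H}
New propositions: {A, G, H}
Count = 3

3


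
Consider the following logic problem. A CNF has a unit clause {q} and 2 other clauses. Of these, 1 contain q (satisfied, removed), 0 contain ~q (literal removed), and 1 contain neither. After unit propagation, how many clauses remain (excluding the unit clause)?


Satisfied (removed): 1
Shortened (remain): 0
Unchanged (remain): 1
Remaining = 0 + 1 = 1

1


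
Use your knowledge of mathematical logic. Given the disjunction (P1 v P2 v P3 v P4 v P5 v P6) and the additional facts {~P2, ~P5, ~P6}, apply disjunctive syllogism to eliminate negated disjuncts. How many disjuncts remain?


Original disjuncts (6): P1, P2, P3, P4, P5, P6
Negated (eliminate): ~P2, ~P5, ~P6
Remaining disjuncts: P1, P3, P4
Count = 6 - 3 = 3

3


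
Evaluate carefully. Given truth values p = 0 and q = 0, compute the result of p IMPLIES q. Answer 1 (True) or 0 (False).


p = 0, q = 0
Operation: p IMPLIES q
Evaluate: 0 IMPLIES 0 = 1

1


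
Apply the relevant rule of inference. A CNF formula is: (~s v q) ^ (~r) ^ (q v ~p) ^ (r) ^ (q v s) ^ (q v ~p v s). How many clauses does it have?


A CNF formula is a conjunction of clauses.
Clauses are separated by ^.
Counting the conjuncts: 6 clauses.

6


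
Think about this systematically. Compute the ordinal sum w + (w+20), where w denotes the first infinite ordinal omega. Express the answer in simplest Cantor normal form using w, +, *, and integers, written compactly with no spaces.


Compute w + (w+20).
Ordinal + is associative but NOT commutative; for finite n>0, n + w = w but w + n stays w+n.
w + (w+20) = (w+w) + 20 = w*2+20.
Result = w*2+20

w*2+20


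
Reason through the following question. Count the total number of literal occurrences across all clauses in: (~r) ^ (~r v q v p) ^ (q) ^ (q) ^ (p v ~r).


Counting literals in each clause:
Clause 1: 1 literal(s)
Clause 2: 3 literal(s)
Clause 3: 1 literal(s)
Clause 4: 1 literal(s)
Clause 5: 2 literal(s)
Total = 8

8


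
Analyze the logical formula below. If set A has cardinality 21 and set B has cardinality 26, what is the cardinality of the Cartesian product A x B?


The Cartesian product A x B contains all ordered pairs (a, b).
|A x B| = |A| * |B| = 21 * 26 = 546

546


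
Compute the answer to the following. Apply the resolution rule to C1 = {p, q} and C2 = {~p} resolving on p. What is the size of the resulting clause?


Remove p from C1 and ~p from C2.
C1 remainder: {q}
C2 remainder: {}
Union (resolvent): {q}
Resolvent has 1 literal(s).

1


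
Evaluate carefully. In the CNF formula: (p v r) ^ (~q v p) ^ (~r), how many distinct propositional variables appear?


Identify each variable that appears in the formula.
Variables found: p, q, r
Count = 3

3


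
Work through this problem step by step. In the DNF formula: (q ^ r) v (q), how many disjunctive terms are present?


A DNF formula is a disjunction of terms (conjunctions).
Terms are separated by v.
Counting the disjuncts: 2 terms.

2


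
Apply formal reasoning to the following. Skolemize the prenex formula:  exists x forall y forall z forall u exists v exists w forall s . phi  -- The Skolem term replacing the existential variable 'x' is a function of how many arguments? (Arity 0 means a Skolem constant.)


Quantifier prefix: exists x forall y forall z forall u exists v exists w forall s
'x' is existentially quantified at position 1.
No universal quantifiers precede it.
Skolem function arity = 0 (a Skolem constant)

0


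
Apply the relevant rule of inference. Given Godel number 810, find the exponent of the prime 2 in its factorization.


Factorize 810 by dividing by 2 repeatedly.
Division steps: 2 divides 810 exactly 1 time(s).
Exponent of 2 = 1

1


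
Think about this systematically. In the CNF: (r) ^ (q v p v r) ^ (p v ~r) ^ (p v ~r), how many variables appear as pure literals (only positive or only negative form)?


Check each variable for pure literal status:
p: pure positive
q: pure positive
r: mixed (not pure)
Pure literal count = 2

2


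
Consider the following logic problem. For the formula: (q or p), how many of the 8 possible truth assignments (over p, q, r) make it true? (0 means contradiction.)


Check all 8 assignments:
p=0, q=0, r=0: 0
p=0, q=0, r=1: 0
p=0, q=1, r=0: 1
p=0, q=1, r=1: 1
p=1, q=0, r=0: 1
p=1, q=0, r=1: 1
p=1, q=1, r=0: 1
p=1, q=1, r=1: 1
Count of True = 6

6


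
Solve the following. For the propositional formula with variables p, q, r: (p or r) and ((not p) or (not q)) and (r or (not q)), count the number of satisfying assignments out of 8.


Evaluate all 8 assignments for p, q, r:
p=0, q=0, r=0: 0
p=0, q=0, r=1: 1
p=0, q=1, r=0: 0
p=0, q=1, r=1: 1
p=1, q=0, r=0: 1
p=1, q=0, r=1: 1
p=1, q=1, r=0: 0
p=1, q=1, r=1: 0
Satisfying count = 4

4


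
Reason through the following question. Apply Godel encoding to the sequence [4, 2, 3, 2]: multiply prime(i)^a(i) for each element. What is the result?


Encode each element as an exponent of the corresponding prime:
  2^4 = 16
  3^2 = 9
  5^3 = 125
  7^2 = 49
Product = 16 * 9 * 125 * 49 = 882000

882000


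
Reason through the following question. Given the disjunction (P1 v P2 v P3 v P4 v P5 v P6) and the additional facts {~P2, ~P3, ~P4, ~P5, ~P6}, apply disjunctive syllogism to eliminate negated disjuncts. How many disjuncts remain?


Original disjuncts (6): P1, P2, P3, P4, P5, P6
Negated (eliminate): ~P2, ~P3, ~P4, ~P5, ~P6
Remaining disjuncts: P1
Count = 6 - 5 = 1

1


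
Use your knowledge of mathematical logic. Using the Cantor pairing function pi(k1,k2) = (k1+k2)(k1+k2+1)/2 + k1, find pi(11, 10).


k1 + k2 = 21
(k1+k2)(k1+k2+1)/2 = 21 * 22 / 2 = 231
pi = 231 + 11 = 242

242


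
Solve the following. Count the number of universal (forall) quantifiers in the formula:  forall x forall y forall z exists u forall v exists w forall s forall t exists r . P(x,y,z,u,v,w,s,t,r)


Quantifier prefix: forall x forall y forall z exists u forall v exists w forall s forall t exists r
Mark each quantifier type:
  U U U E U E U U E
Universal count = 6, Existential count = 3
Asked for universal (forall) quantifiers: 6

6


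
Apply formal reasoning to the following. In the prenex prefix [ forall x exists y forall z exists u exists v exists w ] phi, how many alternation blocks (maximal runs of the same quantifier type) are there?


Quantifier-type sequence: A E A E E E  (A=forall, E=exists)
Group into maximal same-type runs:
  Ax1 | Ex1 | Ax1 | Ex3
Number of blocks = 4

4


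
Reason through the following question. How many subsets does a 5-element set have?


The power set of a set with n elements has 2^n elements.
|P(S)| = 2^5 = 32

32


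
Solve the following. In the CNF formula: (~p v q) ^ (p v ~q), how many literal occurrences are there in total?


Counting literals in each clause:
Clause 1: 2 literal(s)
Clause 2: 2 literal(s)
Total = 4

4


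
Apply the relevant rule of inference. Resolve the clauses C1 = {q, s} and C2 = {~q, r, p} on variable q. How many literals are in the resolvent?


Remove q from C1 and ~q from C2.
C1 remainder: {s}
C2 remainder: {r, p}
Union (resolvent): {p, r, s}
Resolvent has 3 literal(s).

3
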